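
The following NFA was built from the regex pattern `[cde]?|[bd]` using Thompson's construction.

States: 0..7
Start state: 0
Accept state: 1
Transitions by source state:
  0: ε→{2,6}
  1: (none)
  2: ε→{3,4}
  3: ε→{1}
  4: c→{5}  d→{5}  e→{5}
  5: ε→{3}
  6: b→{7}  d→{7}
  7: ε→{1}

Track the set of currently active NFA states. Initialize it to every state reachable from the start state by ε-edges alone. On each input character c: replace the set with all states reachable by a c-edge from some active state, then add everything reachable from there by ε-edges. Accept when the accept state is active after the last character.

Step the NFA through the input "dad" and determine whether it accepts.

start: ε-closure({0}) = {0,1,2,3,4,6}
'd' @ 1: {1,3,5,7}  [accepting]
'a' @ 2: {}  — no active states
rest 'd' ignored (set empty)
final: {}; accept 1 not in set

Answer: REJECT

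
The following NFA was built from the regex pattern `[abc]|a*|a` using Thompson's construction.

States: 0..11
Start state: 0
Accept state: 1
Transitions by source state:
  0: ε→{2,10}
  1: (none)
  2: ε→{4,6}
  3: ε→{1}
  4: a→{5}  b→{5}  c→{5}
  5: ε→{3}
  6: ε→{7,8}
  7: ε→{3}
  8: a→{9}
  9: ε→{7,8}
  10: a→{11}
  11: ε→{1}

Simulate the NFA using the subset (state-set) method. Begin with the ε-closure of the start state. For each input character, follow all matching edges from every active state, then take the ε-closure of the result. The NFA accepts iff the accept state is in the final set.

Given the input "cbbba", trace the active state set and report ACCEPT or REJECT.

initial (ε-close {0}): {0,1,2,3,4,6,7,8,10}
'c' @ 1: {1,3,5}  ✓accept
'b' @ 2: {}  — no active states
rest 'bba' ignored (set empty)
end set {} — state 1 not in

Answer: REJECT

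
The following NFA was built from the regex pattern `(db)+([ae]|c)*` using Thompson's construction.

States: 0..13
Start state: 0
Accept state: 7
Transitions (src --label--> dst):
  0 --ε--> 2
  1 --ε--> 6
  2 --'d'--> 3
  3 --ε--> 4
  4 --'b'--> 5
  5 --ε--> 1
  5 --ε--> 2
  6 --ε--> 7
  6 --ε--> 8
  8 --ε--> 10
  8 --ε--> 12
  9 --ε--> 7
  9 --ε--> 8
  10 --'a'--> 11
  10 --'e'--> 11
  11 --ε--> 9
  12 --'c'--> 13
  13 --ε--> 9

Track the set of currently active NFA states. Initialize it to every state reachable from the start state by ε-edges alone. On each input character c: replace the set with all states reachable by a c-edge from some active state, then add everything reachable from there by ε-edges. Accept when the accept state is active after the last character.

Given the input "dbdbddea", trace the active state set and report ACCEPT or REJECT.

Answer: REJECT

Trace:
S₀ = ε-closure({0}) = {0,2}
'd' @ 1: {3,4}
'b' @ 2: {1,2,5,6,7,8,10,12}  [accepting]
'd' @ 3: {3,4}
'b' @ 4: {1,2,5,6,7,8,10,12}  [accepting]
'd' @ 5: {3,4}
'd' @ 6: {}  — no active states
rest 'ea' ignored (set empty)
end set {} — state 7 not in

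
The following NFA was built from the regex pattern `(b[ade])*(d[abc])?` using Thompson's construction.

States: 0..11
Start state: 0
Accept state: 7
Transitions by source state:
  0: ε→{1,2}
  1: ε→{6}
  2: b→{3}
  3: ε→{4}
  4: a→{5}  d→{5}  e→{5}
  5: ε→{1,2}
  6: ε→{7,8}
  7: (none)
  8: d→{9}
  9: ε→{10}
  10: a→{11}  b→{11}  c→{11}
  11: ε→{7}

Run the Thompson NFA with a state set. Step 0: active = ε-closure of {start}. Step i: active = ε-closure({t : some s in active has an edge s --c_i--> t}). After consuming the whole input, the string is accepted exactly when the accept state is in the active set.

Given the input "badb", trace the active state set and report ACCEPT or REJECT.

Answer: ACCEPT

Trace:
S₀ = ε-closure({0}) = {0,1,2,6,7,8}
'b' @ 1: {3,4}
'a' @ 2: {1,2,5,6,7,8}  (accept∈set)
'd' @ 3: {9,10}
'b' @ 4: {7,11}  (accept∈set)
end set {7,11} — state 7 in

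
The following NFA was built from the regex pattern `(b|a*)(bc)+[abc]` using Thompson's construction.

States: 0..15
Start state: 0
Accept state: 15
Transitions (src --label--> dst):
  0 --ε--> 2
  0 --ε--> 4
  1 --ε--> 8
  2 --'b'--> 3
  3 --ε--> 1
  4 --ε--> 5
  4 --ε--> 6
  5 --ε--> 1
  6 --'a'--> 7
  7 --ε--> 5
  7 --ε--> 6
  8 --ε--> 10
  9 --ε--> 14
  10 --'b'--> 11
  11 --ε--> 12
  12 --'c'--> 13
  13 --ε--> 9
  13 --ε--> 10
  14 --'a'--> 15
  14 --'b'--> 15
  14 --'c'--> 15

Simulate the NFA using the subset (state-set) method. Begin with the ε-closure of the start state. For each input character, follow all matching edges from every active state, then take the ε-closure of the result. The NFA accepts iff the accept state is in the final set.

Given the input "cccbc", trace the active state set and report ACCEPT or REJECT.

Answer: REJECT

Steps:
S₀ = ε-closure({0}) = {0,1,2,4,5,6,8,10}
'c' @ 1: {}  — dead — no transitions
rest 'ccbc' ignored (set empty)
after full input: {}  (accept=15 not in)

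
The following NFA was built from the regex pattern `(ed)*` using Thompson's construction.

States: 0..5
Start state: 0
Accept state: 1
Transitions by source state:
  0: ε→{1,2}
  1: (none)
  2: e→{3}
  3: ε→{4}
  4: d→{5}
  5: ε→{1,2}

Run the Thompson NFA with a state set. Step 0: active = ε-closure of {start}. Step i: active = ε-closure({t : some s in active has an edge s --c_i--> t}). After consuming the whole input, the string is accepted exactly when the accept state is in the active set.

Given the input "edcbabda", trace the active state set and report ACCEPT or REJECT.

initial (ε-close {0}): {0,1,2}
'e' @ 1: {3,4}
'd' @ 2: {1,2,5}  (accept∈set)
'c' @ 3: {}  — no active states
rest 'babda' ignored (set empty)
final: {}; accept 1 not in set

Answer: REJECT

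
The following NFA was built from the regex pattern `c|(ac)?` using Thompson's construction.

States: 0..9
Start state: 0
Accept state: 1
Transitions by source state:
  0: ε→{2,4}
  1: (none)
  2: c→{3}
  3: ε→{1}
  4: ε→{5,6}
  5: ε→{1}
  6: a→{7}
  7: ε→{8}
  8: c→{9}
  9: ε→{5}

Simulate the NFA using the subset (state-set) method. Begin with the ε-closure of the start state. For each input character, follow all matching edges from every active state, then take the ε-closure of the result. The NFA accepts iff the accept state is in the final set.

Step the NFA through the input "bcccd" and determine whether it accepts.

start: ε-closure({0}) = {0,1,2,4,5,6}
'b' @ 1: {}  — state set empty
rest 'cccd' ignored (set empty)
end set {} — state 1 not in

Answer: REJECT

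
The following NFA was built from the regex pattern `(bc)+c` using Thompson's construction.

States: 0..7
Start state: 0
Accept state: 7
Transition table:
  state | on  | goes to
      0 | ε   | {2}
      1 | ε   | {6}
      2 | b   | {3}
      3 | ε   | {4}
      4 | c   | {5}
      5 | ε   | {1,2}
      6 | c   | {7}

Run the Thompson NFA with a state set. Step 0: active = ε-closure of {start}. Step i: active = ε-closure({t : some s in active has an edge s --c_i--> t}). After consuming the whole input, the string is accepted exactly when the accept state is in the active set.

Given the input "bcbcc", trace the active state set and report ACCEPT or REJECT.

S₀ = ε-closure({0}) = {0,2}
'b' @ 1: {3,4}
'c' @ 2: {1,2,5,6}
'b' @ 3: {3,4}
'c' @ 4: {1,2,5,6}
'c' @ 5: {7}  [accepting]
final: {7}; accept 7 in set

Answer: ACCEPT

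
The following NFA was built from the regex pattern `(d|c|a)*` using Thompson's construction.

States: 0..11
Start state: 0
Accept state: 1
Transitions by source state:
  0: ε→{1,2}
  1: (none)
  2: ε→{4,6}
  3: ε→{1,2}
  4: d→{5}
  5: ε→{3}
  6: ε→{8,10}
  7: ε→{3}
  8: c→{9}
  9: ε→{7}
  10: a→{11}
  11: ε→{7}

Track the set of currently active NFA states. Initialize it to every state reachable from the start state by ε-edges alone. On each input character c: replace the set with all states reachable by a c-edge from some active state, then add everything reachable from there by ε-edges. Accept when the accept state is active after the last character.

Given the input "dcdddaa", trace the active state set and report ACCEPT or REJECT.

S₀ = ε-closure({0}) = {0,1,2,4,6,8,10}
'd' @ 1: {1,2,3,4,5,6,8,10}  ✓accept
'c' @ 2: {1,2,3,4,6,7,8,9,10}  ✓accept
'd' @ 3: {1,2,3,4,5,6,8,10}  ✓accept
'd' @ 4: {1,2,3,4,5,6,8,10}  ✓accept
'd' @ 5: {1,2,3,4,5,6,8,10}  ✓accept
'a' @ 6: {1,2,3,4,6,7,8,10,11}  ✓accept
'a' @ 7: {1,2,3,4,6,7,8,10,11}  ✓accept
end set {1,2,3,4,6,7,8,10,11} — state 1 in

Answer: ACCEPT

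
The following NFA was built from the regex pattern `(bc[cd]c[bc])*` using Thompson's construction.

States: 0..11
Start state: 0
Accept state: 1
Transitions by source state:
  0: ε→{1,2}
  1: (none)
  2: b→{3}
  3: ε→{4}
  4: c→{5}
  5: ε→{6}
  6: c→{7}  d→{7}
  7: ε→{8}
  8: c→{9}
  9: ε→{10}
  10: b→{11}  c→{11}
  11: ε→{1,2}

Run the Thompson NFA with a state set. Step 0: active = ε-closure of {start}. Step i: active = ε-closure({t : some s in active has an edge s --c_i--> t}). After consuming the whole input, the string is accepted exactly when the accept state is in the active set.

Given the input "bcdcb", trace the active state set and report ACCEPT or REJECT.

start: ε-closure({0}) = {0,1,2}
'b' @ 1: {3,4}
'c' @ 2: {5,6}
'd' @ 3: {7,8}
'c' @ 4: {9,10}
'b' @ 5: {1,2,11}  [accepting]
final: {1,2,11}; accept 1 in set

Answer: ACCEPT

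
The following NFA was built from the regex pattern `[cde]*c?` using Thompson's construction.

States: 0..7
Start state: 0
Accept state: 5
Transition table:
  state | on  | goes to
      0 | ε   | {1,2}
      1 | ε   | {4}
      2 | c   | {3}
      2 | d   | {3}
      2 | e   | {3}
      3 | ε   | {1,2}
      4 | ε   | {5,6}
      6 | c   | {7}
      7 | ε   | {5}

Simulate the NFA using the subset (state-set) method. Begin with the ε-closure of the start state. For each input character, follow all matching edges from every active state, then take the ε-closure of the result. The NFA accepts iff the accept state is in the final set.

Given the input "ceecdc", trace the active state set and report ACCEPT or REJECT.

initial (ε-close {0}): {0,1,2,4,5,6}
'c' @ 1: {1,2,3,4,5,6,7}  (accept∈set)
'e' @ 2: {1,2,3,4,5,6}  (accept∈set)
'e' @ 3: {1,2,3,4,5,6}  (accept∈set)
'c' @ 4: {1,2,3,4,5,6,7}  (accept∈set)
'd' @ 5: {1,2,3,4,5,6}  (accept∈set)
'c' @ 6: {1,2,3,4,5,6,7}  (accept∈set)
end set {1,2,3,4,5,6,7} — state 5 in

Answer: ACCEPT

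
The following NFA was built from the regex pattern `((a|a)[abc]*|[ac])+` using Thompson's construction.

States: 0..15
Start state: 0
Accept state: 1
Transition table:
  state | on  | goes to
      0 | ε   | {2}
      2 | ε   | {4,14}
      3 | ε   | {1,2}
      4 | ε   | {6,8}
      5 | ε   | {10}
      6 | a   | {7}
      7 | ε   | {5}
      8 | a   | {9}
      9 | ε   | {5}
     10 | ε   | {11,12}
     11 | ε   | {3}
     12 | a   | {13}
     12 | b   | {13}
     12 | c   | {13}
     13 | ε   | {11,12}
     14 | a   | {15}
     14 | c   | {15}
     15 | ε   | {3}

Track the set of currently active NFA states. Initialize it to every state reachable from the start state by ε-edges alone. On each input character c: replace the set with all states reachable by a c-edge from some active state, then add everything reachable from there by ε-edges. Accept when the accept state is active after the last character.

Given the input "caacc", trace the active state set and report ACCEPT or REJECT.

initial (ε-close {0}): {0,2,4,6,8,14}
'c' @ 1: {1,2,3,4,6,8,14,15}  (accept∈set)
'a' @ 2: {1,2,3,4,5,6,7,8,9,10,11,12,14,15}  (accept∈set)
'a' @ 3: {1,2,3,4,5,6,7,8,9,10,11,12,13,14,15}  (accept∈set)
'c' @ 4: {1,2,3,4,6,8,11,12,13,14,15}  (accept∈set)
'c' @ 5: {1,2,3,4,6,8,11,12,13,14,15}  (accept∈set)
after full input: {1,2,3,4,6,8,11,12,13,14,15}  (accept=1 in)

Answer: ACCEPT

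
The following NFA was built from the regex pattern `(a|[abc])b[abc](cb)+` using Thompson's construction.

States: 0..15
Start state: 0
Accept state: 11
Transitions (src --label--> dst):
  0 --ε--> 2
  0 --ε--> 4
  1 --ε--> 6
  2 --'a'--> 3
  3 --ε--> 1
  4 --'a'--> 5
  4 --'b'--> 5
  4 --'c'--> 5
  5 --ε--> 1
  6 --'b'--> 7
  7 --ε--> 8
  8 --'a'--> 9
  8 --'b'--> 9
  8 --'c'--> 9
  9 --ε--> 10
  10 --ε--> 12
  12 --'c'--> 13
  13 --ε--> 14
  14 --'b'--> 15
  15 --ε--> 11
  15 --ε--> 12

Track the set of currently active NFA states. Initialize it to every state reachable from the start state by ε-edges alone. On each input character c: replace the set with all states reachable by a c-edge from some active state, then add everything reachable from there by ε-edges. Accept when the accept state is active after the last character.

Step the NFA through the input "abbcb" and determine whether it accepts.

start: ε-closure({0}) = {0,2,4}
'a' @ 1: {1,3,5,6}
'b' @ 2: {7,8}
'b' @ 3: {9,10,12}
'c' @ 4: {13,14}
'b' @ 5: {11,12,15}  ✓accept
end set {11,12,15} — state 11 in

Answer: ACCEPT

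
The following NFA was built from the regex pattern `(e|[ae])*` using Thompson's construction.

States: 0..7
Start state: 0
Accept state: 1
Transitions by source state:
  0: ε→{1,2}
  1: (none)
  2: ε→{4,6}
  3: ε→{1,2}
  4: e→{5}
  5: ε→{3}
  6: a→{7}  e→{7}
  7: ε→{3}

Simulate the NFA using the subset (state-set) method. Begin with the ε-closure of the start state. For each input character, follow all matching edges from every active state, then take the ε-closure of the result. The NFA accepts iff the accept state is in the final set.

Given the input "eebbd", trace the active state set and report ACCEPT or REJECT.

Answer: REJECT

Trace:
start: ε-closure({0}) = {0,1,2,4,6}
'e' @ 1: {1,2,3,4,5,6,7}  [accepting]
'e' @ 2: {1,2,3,4,5,6,7}  [accepting]
'b' @ 3: {}  — dead — no transitions
rest 'bd' ignored (set empty)
final: {}; accept 1 not in set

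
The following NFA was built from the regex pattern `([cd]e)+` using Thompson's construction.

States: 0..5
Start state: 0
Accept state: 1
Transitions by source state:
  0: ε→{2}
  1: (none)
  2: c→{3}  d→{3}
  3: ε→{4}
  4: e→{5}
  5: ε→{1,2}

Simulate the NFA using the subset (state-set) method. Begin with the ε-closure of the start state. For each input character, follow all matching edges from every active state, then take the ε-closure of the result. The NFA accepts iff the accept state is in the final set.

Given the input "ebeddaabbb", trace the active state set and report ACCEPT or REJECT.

Answer: REJECT

Derivation:
initial (ε-close {0}): {0,2}
'e' @ 1: {}  — state set empty
rest 'beddaabbb' ignored (set empty)
final: {}; accept 1 not in set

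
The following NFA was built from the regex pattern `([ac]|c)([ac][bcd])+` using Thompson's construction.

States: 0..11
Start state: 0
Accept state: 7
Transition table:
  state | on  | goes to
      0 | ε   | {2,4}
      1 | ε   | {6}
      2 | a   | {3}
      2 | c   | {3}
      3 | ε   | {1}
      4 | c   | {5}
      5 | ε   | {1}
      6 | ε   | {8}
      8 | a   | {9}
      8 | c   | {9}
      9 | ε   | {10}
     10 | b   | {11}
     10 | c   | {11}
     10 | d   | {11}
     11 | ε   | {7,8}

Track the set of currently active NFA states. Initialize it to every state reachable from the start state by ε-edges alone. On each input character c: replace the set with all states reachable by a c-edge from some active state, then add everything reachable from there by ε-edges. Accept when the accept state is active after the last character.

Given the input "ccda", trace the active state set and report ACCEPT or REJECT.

start: ε-closure({0}) = {0,2,4}
'c' @ 1: {1,3,5,6,8}
'c' @ 2: {9,10}
'd' @ 3: {7,8,11}  ✓accept
'a' @ 4: {9,10}
after full input: {9,10}  (accept=7 not in)

Answer: REJECT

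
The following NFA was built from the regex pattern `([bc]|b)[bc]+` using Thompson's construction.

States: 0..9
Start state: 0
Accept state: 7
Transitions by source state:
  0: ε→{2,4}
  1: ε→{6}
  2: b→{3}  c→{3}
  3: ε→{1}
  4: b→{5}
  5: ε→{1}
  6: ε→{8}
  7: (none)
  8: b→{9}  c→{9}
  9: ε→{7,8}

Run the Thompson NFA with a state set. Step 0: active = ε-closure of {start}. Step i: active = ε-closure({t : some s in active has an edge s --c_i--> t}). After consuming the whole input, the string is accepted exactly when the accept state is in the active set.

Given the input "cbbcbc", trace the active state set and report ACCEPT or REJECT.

initial (ε-close {0}): {0,2,4}
'c' @ 1: {1,3,6,8}
'b' @ 2: {7,8,9}  ✓accept
'b' @ 3: {7,8,9}  ✓accept
'c' @ 4: {7,8,9}  ✓accept
'b' @ 5: {7,8,9}  ✓accept
'c' @ 6: {7,8,9}  ✓accept
final: {7,8,9}; accept 7 in set

Answer: ACCEPT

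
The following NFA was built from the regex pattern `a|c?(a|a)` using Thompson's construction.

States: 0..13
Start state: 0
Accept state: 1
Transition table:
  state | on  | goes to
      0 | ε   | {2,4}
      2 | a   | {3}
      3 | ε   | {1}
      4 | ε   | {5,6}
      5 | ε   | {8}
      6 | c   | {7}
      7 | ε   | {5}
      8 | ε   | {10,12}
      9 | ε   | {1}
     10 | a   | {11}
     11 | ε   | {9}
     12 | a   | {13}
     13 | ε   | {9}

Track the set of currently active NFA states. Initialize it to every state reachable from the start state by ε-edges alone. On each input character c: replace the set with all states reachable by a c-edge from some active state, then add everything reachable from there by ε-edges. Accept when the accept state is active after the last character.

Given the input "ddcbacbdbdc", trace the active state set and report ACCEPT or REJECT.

Answer: REJECT

Trace:
initial (ε-close {0}): {0,2,4,5,6,8,10,12}
'd' @ 1: {}  — state set empty
rest 'dcbacbdbdc' ignored (set empty)
end set {} — state 1 not in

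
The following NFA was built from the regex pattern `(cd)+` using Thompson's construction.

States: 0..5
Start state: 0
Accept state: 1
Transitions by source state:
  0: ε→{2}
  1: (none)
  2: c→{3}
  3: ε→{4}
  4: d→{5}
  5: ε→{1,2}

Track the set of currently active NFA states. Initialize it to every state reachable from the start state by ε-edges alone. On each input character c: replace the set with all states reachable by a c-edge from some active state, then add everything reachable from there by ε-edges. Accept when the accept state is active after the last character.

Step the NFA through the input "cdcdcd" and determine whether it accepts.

S₀ = ε-closure({0}) = {0,2}
'c' @ 1: {3,4}
'd' @ 2: {1,2,5}  ✓accept
'c' @ 3: {3,4}
'd' @ 4: {1,2,5}  ✓accept
'c' @ 5: {3,4}
'd' @ 6: {1,2,5}  ✓accept
end set {1,2,5} — state 1 in

Answer: ACCEPT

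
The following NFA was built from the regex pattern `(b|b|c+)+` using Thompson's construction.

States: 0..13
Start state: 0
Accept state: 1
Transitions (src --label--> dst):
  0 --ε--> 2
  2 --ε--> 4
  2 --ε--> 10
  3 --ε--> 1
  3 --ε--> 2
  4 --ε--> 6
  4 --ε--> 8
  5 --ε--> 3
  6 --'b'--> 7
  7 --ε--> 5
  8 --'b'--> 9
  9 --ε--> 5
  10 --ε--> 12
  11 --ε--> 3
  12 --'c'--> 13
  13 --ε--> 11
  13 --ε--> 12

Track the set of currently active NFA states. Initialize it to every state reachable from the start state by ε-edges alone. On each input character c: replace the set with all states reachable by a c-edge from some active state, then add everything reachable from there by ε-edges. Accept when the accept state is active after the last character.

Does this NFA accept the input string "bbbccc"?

Answer: ACCEPT

Derivation:
start: ε-closure({0}) = {0,2,4,6,8,10,12}
'b' @ 1: {1,2,3,4,5,6,7,8,9,10,12}  (accept∈set)
'b' @ 2: {1,2,3,4,5,6,7,8,9,10,12}  (accept∈set)
'b' @ 3: {1,2,3,4,5,6,7,8,9,10,12}  (accept∈set)
'c' @ 4: {1,2,3,4,6,8,10,11,12,13}  (accept∈set)
'c' @ 5: {1,2,3,4,6,8,10,11,12,13}  (accept∈set)
'c' @ 6: {1,2,3,4,6,8,10,11,12,13}  (accept∈set)
final: {1,2,3,4,6,8,10,11,12,13}; accept 1 in set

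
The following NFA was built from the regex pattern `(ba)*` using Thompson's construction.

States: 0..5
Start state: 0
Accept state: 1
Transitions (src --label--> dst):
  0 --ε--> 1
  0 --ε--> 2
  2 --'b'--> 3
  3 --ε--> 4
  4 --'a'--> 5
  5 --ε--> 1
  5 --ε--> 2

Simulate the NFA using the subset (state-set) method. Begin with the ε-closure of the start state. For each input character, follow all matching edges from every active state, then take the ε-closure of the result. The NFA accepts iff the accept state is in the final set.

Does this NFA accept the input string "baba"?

start: ε-closure({0}) = {0,1,2}
'b' @ 1: {3,4}
'a' @ 2: {1,2,5}  ✓accept
'b' @ 3: {3,4}
'a' @ 4: {1,2,5}  ✓accept
end set {1,2,5} — state 1 in

Answer: ACCEPT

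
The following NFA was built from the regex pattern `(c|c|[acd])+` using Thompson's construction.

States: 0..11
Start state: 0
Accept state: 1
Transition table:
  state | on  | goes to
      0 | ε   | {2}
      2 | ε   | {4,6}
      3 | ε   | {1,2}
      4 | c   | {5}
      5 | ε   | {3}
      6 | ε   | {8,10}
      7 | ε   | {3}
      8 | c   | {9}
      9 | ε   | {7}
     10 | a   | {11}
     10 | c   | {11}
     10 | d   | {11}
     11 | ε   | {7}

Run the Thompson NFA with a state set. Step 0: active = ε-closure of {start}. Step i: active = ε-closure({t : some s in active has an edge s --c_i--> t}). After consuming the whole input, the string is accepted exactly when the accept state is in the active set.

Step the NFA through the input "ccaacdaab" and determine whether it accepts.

Answer: REJECT

Derivation:
start: ε-closure({0}) = {0,2,4,6,8,10}
'c' @ 1: {1,2,3,4,5,6,7,8,9,10,11}  [accepting]
'c' @ 2: {1,2,3,4,5,6,7,8,9,10,11}  [accepting]
'a' @ 3: {1,2,3,4,6,7,8,10,11}  [accepting]
'a' @ 4: {1,2,3,4,6,7,8,10,11}  [accepting]
'c' @ 5: {1,2,3,4,5,6,7,8,9,10,11}  [accepting]
'd' @ 6: {1,2,3,4,6,7,8,10,11}  [accepting]
'a' @ 7: {1,2,3,4,6,7,8,10,11}  [accepting]
'a' @ 8: {1,2,3,4,6,7,8,10,11}  [accepting]
'b' @ 9: {}  — state set empty
after full input: {}  (accept=1 not in)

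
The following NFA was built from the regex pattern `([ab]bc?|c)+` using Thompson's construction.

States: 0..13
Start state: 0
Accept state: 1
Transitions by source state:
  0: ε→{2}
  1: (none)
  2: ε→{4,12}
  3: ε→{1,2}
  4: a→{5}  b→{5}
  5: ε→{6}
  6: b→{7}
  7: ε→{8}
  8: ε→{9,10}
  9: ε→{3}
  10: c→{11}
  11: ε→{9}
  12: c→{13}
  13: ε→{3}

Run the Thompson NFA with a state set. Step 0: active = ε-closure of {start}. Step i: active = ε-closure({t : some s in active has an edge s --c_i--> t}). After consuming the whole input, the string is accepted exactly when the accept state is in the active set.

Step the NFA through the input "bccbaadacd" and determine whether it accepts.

initial (ε-close {0}): {0,2,4,12}
'b' @ 1: {5,6}
'c' @ 2: {}  — state set empty
rest 'cbaadacd' ignored (set empty)
after full input: {}  (accept=1 not in)

Answer: REJECT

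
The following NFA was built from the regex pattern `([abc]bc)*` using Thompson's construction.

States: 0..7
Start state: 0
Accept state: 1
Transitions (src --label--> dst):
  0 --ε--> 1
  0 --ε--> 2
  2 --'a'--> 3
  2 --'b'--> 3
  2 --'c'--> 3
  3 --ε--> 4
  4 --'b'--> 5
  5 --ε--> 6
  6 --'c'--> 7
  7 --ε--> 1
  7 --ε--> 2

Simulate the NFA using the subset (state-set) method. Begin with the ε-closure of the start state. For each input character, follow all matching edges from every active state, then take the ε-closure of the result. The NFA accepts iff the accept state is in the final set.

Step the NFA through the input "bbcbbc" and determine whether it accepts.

initial (ε-close {0}): {0,1,2}
'b' @ 1: {3,4}
'b' @ 2: {5,6}
'c' @ 3: {1,2,7}  (accept∈set)
'b' @ 4: {3,4}
'b' @ 5: {5,6}
'c' @ 6: {1,2,7}  (accept∈set)
after full input: {1,2,7}  (accept=1 in)

Answer: ACCEPT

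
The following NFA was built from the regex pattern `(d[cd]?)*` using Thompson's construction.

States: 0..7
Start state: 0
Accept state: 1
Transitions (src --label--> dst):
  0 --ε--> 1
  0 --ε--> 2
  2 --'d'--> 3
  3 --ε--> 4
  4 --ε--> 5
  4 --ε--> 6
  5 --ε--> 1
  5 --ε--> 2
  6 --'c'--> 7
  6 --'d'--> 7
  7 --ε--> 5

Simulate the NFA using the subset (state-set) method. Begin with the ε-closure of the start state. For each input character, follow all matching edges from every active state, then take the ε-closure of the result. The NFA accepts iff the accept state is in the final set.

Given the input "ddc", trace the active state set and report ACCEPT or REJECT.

Answer: ACCEPT

Trace:
start: ε-closure({0}) = {0,1,2}
'd' @ 1: {1,2,3,4,5,6}  [accepting]
'd' @ 2: {1,2,3,4,5,6,7}  [accepting]
'c' @ 3: {1,2,5,7}  [accepting]
final: {1,2,5,7}; accept 1 in set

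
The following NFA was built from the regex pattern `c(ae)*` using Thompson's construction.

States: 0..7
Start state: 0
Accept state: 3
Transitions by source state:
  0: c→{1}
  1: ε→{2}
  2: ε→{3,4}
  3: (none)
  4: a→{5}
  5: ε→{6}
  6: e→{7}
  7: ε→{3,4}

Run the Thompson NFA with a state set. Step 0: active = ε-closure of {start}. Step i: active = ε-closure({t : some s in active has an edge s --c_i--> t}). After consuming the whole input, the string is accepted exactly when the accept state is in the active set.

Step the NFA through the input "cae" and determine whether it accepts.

initial (ε-close {0}): {0}
'c' @ 1: {1,2,3,4}  (accept∈set)
'a' @ 2: {5,6}
'e' @ 3: {3,4,7}  (accept∈set)
final: {3,4,7}; accept 3 in set

Answer: ACCEPT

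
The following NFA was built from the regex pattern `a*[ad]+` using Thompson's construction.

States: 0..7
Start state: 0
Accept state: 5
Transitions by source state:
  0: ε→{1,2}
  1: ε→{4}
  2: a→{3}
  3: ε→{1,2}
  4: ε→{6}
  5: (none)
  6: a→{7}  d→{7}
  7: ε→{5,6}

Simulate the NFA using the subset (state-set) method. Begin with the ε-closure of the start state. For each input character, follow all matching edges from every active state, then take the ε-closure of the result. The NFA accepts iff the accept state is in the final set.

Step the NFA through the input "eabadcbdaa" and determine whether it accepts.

initial (ε-close {0}): {0,1,2,4,6}
'e' @ 1: {}  — dead — no transitions
rest 'abadcbdaa' ignored (set empty)
after full input: {}  (accept=5 not in)

Answer: REJECT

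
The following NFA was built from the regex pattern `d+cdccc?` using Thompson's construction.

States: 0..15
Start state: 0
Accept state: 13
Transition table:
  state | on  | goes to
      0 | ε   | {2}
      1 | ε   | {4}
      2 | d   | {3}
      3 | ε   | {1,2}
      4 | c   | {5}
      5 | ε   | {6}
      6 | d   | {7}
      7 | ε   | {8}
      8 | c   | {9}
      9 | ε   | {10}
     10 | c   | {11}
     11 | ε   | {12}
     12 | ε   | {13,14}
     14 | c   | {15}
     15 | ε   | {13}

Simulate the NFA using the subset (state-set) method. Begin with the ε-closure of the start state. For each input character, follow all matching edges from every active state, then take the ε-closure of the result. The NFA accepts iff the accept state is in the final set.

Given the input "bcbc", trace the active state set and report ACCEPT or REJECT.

Answer: REJECT

Steps:
start: ε-closure({0}) = {0,2}
'b' @ 1: {}  — dead — no transitions
rest 'cbc' ignored (set empty)
end set {} — state 13 not in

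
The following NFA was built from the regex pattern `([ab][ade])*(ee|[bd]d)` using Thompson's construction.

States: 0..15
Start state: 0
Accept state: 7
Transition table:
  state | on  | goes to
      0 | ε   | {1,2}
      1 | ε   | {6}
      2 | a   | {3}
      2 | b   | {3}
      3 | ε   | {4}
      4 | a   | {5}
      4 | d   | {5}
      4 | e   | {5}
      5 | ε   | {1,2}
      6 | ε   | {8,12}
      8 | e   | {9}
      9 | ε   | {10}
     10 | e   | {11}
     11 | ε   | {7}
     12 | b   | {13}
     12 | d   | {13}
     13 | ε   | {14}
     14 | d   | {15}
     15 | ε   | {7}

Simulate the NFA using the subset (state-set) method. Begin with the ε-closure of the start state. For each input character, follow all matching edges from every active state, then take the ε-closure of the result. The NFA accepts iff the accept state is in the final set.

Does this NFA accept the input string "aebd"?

Answer: ACCEPT

Steps:
initial (ε-close {0}): {0,1,2,6,8,12}
'a' @ 1: {3,4}
'e' @ 2: {1,2,5,6,8,12}
'b' @ 3: {3,4,13,14}
'd' @ 4: {1,2,5,6,7,8,12,15}  ✓accept
final: {1,2,5,6,7,8,12,15}; accept 7 in set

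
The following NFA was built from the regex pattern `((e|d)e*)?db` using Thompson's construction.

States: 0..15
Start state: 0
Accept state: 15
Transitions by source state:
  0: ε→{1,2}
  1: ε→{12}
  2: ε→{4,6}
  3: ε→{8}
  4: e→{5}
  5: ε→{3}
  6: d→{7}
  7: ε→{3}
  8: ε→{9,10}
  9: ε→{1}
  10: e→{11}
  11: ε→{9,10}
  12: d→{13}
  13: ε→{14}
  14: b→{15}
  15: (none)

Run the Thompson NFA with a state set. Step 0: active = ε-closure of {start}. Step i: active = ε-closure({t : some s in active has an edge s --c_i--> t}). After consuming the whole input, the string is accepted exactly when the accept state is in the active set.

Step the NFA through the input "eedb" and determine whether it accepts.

S₀ = ε-closure({0}) = {0,1,2,4,6,12}
'e' @ 1: {1,3,5,8,9,10,12}
'e' @ 2: {1,9,10,11,12}
'd' @ 3: {13,14}
'b' @ 4: {15}  ✓accept
final: {15}; accept 15 in set

Answer: ACCEPT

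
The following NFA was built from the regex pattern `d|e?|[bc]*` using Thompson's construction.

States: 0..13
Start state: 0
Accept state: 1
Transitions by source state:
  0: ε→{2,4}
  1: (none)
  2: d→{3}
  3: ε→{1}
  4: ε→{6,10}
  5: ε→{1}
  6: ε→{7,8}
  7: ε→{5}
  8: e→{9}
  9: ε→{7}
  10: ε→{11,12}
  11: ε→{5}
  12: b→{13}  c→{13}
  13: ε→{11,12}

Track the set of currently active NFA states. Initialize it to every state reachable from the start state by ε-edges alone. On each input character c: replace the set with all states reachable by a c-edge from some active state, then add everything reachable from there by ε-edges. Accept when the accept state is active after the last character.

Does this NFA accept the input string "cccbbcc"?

Answer: ACCEPT

Steps:
S₀ = ε-closure({0}) = {0,1,2,4,5,6,7,8,10,11,12}
'c' @ 1: {1,5,11,12,13}  [accepting]
'c' @ 2: {1,5,11,12,13}  [accepting]
'c' @ 3: {1,5,11,12,13}  [accepting]
'b' @ 4: {1,5,11,12,13}  [accepting]
'b' @ 5: {1,5,11,12,13}  [accepting]
'c' @ 6: {1,5,11,12,13}  [accepting]
'c' @ 7: {1,5,11,12,13}  [accepting]
final: {1,5,11,12,13}; accept 1 in set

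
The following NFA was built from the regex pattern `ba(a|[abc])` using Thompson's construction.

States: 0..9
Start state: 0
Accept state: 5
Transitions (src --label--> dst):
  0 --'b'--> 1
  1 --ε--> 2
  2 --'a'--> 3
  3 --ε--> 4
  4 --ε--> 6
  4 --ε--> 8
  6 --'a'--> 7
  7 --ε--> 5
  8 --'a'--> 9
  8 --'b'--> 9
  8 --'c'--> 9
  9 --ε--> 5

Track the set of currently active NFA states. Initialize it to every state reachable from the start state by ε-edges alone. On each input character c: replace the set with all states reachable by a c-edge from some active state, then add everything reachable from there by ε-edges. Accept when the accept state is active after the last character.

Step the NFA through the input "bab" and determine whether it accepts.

start: ε-closure({0}) = {0}
'b' @ 1: {1,2}
'a' @ 2: {3,4,6,8}
'b' @ 3: {5,9}  ✓accept
after full input: {5,9}  (accept=5 in)

Answer: ACCEPT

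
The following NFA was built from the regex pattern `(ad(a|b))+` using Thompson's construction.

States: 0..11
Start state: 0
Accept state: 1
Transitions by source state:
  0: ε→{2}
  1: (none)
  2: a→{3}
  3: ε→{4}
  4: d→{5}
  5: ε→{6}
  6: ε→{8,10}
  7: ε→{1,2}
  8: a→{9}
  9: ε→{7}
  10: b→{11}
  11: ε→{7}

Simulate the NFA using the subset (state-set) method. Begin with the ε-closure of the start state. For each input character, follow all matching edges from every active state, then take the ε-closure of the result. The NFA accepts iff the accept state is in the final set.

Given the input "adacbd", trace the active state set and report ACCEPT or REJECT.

start: ε-closure({0}) = {0,2}
'a' @ 1: {3,4}
'd' @ 2: {5,6,8,10}
'a' @ 3: {1,2,7,9}  (accept∈set)
'c' @ 4: {}  — dead — no transitions
rest 'bd' ignored (set empty)
final: {}; accept 1 not in set

Answer: REJECT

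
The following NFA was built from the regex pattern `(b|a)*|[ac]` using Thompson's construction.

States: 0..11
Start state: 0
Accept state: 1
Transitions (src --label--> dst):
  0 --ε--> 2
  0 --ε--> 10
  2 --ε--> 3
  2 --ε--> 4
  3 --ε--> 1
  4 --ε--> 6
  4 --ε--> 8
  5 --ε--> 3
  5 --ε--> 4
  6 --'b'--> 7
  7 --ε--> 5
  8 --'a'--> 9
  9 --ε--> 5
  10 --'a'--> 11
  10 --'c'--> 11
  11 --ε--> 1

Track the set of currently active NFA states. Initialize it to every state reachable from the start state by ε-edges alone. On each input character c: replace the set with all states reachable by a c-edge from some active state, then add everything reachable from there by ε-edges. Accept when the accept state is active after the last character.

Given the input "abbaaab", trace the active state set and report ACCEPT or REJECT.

S₀ = ε-closure({0}) = {0,1,2,3,4,6,8,10}
'a' @ 1: {1,3,4,5,6,8,9,11}  ✓accept
'b' @ 2: {1,3,4,5,6,7,8}  ✓accept
'b' @ 3: {1,3,4,5,6,7,8}  ✓accept
'a' @ 4: {1,3,4,5,6,8,9}  ✓accept
'a' @ 5: {1,3,4,5,6,8,9}  ✓accept
'a' @ 6: {1,3,4,5,6,8,9}  ✓accept
'b' @ 7: {1,3,4,5,6,7,8}  ✓accept
after full input: {1,3,4,5,6,7,8}  (accept=1 in)

Answer: ACCEPT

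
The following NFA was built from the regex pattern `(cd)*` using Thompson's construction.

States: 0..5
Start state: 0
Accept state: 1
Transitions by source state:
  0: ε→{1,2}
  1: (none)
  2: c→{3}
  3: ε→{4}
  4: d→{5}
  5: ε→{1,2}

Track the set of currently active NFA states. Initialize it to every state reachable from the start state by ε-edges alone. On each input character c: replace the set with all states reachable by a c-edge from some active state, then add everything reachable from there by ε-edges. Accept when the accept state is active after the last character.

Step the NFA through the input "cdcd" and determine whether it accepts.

Answer: ACCEPT

Trace:
start: ε-closure({0}) = {0,1,2}
'c' @ 1: {3,4}
'd' @ 2: {1,2,5}  ✓accept
'c' @ 3: {3,4}
'd' @ 4: {1,2,5}  ✓accept
final: {1,2,5}; accept 1 in set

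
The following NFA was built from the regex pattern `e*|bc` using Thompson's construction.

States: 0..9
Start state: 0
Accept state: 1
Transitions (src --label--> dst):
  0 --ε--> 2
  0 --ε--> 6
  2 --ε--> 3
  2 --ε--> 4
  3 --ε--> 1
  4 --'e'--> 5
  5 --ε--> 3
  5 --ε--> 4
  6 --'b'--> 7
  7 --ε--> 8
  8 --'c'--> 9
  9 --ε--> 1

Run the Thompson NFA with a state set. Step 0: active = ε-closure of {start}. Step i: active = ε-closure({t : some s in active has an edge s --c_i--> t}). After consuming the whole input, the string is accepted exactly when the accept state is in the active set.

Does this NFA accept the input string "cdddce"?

Answer: REJECT

Derivation:
initial (ε-close {0}): {0,1,2,3,4,6}
'c' @ 1: {}  — state set empty
rest 'dddce' ignored (set empty)
end set {} — state 1 not in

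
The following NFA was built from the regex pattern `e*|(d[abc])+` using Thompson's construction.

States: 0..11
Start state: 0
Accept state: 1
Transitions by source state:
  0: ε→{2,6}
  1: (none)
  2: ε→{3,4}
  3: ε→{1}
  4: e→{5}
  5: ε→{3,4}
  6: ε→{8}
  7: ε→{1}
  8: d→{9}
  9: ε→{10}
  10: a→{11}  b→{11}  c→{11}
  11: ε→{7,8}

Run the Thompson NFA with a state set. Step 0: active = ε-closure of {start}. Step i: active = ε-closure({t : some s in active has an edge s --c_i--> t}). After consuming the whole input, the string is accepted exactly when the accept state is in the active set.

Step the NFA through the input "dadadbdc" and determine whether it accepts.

S₀ = ε-closure({0}) = {0,1,2,3,4,6,8}
'd' @ 1: {9,10}
'a' @ 2: {1,7,8,11}  [accepting]
'd' @ 3: {9,10}
'a' @ 4: {1,7,8,11}  [accepting]
'd' @ 5: {9,10}
'b' @ 6: {1,7,8,11}  [accepting]
'd' @ 7: {9,10}
'c' @ 8: {1,7,8,11}  [accepting]
final: {1,7,8,11}; accept 1 in set

Answer: ACCEPT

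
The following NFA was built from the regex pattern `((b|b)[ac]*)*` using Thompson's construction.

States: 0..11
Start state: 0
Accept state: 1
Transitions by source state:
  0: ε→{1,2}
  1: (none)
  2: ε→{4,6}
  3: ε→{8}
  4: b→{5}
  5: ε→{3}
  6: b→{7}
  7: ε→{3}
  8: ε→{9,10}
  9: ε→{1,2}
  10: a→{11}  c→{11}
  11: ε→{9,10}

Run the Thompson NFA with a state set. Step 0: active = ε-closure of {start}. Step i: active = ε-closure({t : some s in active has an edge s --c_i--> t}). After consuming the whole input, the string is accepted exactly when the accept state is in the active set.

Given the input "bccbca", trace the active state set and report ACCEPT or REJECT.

start: ε-closure({0}) = {0,1,2,4,6}
'b' @ 1: {1,2,3,4,5,6,7,8,9,10}  (accept∈set)
'c' @ 2: {1,2,4,6,9,10,11}  (accept∈set)
'c' @ 3: {1,2,4,6,9,10,11}  (accept∈set)
'b' @ 4: {1,2,3,4,5,6,7,8,9,10}  (accept∈set)
'c' @ 5: {1,2,4,6,9,10,11}  (accept∈set)
'a' @ 6: {1,2,4,6,9,10,11}  (accept∈set)
final: {1,2,4,6,9,10,11}; accept 1 in set

Answer: ACCEPT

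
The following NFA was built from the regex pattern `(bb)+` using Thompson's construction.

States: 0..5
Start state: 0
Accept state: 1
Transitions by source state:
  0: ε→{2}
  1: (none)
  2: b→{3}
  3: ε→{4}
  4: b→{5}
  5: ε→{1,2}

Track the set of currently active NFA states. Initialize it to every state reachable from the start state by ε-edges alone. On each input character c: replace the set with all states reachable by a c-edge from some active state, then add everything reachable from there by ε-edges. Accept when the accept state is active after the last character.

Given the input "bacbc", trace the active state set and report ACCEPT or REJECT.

Answer: REJECT

Trace:
S₀ = ε-closure({0}) = {0,2}
'b' @ 1: {3,4}
'a' @ 2: {}  — dead — no transitions
rest 'cbc' ignored (set empty)
after full input: {}  (accept=1 not in)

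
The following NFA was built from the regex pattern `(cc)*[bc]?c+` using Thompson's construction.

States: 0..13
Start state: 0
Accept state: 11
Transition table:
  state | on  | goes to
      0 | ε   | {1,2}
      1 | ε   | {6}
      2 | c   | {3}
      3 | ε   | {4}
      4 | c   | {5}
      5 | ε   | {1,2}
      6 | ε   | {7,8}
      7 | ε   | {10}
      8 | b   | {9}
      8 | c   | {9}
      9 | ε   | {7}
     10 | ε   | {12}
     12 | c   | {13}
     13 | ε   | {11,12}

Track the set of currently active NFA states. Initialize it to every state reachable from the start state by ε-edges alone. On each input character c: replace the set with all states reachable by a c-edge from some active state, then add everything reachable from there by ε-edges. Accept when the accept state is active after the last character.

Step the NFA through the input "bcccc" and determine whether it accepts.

start: ε-closure({0}) = {0,1,2,6,7,8,10,12}
'b' @ 1: {7,9,10,12}
'c' @ 2: {11,12,13}  (accept∈set)
'c' @ 3: {11,12,13}  (accept∈set)
'c' @ 4: {11,12,13}  (accept∈set)
'c' @ 5: {11,12,13}  (accept∈set)
after full input: {11,12,13}  (accept=11 in)

Answer: ACCEPT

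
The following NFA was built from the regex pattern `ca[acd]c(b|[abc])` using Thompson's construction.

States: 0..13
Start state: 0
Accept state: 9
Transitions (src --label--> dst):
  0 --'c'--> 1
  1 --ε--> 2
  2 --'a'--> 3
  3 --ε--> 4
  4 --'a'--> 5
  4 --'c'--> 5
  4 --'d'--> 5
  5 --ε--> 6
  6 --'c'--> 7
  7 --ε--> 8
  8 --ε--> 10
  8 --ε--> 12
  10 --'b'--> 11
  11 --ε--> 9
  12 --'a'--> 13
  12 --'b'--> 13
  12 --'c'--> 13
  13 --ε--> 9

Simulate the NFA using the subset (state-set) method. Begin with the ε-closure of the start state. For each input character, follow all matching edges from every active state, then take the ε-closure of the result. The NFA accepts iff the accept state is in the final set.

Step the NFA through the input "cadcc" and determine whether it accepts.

Answer: ACCEPT

Steps:
S₀ = ε-closure({0}) = {0}
'c' @ 1: {1,2}
'a' @ 2: {3,4}
'd' @ 3: {5,6}
'c' @ 4: {7,8,10,12}
'c' @ 5: {9,13}  (accept∈set)
end set {9,13} — state 9 in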